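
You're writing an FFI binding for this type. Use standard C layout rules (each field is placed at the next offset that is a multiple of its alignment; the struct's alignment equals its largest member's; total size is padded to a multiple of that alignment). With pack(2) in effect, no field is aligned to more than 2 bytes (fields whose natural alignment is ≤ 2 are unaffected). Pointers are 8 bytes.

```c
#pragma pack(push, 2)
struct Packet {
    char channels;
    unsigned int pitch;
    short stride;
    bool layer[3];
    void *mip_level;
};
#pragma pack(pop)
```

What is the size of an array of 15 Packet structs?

300

channels at 0 (size 1, align 1) → ends 1
pad 1 to align 2 for pitch
pitch at 2 (size 4, align 2) → ends 6
stride at 6 (size 2, align 2) → ends 8
layer at 8 (size 3, align 1) → ends 11
pad 1 to align 2 for mip_level
mip_level at 12 (size 8, align 2) → ends 20
total 20 bytes, alignment 2
array of 15: 15 × 20 = 300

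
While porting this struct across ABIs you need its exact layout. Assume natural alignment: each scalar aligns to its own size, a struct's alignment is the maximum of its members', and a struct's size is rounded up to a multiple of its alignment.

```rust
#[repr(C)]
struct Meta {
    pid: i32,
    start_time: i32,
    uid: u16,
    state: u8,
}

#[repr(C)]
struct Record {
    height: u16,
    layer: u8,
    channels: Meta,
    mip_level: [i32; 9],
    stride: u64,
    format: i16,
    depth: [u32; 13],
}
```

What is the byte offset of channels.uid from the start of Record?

Meta: 0..4  pid  (4B, 4-aligned); 4..8  start_time  (4B, 4-aligned); 8..10  uid  (2B, 2-aligned); 10..11  state  (1B, 1-aligned); 11..12  -- tail padding (1B); sizeof = 12, alignof = 4
0..2  height  (2B, 2-aligned)
2..3  layer  (1B, 1-aligned)
3..4  -- padding (1B)
4..16  channels  (12B, 4-aligned)
within Meta: uid at 8
4 + 8 = 12

12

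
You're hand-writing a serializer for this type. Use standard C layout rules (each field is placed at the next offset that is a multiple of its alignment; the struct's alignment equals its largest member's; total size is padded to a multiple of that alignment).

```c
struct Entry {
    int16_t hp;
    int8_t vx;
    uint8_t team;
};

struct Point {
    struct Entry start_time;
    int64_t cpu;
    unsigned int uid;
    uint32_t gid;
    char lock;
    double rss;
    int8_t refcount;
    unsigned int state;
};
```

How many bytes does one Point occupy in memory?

Entry: 0..2  hp  (2B, 2-aligned); 2..3  vx  (1B, 1-aligned); 3..4  team  (1B, 1-aligned); sizeof = 4, alignof = 2
0..4  start_time  (4B, 2-aligned)
4..8  -- padding (4B)
8..16  cpu  (8B, 8-aligned)
16..20  uid  (4B, 4-aligned)
20..24  gid  (4B, 4-aligned)
24..25  lock  (1B, 1-aligned)
25..32  -- padding (7B)
32..40  rss  (8B, 8-aligned)
40..41  refcount  (1B, 1-aligned)
41..44  -- padding (3B)
44..48  state  (4B, 4-aligned)
sizeof = 48, alignof = 8

48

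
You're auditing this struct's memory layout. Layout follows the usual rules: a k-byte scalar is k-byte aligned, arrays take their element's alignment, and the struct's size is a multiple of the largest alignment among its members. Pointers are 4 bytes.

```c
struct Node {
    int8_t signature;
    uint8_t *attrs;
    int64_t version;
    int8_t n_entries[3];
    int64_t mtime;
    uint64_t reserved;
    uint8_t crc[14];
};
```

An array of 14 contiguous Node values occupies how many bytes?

signature at 0 (size 1, align 1) → ends 1
pad 3 to align 4 for attrs
attrs at 4 (size 4, align 4) → ends 8
version at 8 (size 8, align 8) → ends 16
n_entries at 16 (size 3, align 1) → ends 19
pad 5 to align 8 for mtime
mtime at 24 (size 8, align 8) → ends 32
reserved at 32 (size 8, align 8) → ends 40
crc at 40 (size 14, align 1) → ends 54
tail pad 2 to reach multiple of 8
total 56 bytes, alignment 8
array of 14: 14 × 56 = 784

784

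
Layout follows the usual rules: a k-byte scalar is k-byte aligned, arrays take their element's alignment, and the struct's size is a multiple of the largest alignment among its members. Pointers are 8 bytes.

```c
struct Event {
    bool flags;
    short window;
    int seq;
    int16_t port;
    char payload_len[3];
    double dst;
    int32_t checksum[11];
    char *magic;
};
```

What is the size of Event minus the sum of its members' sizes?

0..1  flags  (1B, 1-aligned)
1..2  -- padding (1B)
2..4  window  (2B, 2-aligned)
4..8  seq  (4B, 4-aligned)
8..10  port  (2B, 2-aligned)
10..13  payload_len  (3B, 1-aligned)
13..16  -- padding (3B)
16..24  dst  (8B, 8-aligned)
24..68  checksum  (44B, 4-aligned)
68..72  -- padding (4B)
72..80  magic  (8B, 8-aligned)
sizeof = 80, alignof = 8
data bytes 72, size 80 → padding 8

8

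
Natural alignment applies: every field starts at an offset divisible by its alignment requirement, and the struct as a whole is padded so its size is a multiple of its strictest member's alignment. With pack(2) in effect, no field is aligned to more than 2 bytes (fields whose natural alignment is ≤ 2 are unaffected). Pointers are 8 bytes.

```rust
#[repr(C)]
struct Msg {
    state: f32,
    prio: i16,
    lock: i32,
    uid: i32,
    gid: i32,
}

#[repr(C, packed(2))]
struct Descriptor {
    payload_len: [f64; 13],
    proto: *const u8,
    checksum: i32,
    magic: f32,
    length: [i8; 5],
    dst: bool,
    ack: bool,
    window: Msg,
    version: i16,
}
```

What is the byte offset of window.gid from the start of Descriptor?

144

Msg: @0: state [4B, align 4] → 4; @4: prio [2B, align 2] → 6; +2 pad (align 4); @8: lock [4B, align 4] → 12; @12: uid [4B, align 4] → 16; @16: gid [4B, align 4] → 20; size 20, align 4
@0: payload_len [104B, align 2] → 104
@104: proto [8B, align 2] → 112
@112: checksum [4B, align 2] → 116
@116: magic [4B, align 2] → 120
@120: length [5B, align 1] → 125
@125: dst [1B, align 1] → 126
@126: ack [1B, align 1] → 127
+1 pad (align 2)
@128: window [20B, align 2] → 148
within Msg: gid at 16
128 + 16 = 144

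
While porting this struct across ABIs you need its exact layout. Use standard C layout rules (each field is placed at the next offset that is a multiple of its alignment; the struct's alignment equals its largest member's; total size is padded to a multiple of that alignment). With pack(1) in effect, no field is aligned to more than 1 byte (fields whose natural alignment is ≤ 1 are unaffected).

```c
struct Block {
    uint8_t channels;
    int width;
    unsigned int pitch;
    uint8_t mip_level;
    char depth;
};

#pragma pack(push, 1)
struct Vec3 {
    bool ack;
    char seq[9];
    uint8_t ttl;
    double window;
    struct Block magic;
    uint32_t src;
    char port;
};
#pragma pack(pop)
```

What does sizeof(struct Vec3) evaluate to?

40

Block: 0..1  channels  (1B, 1-aligned); 1..4  -- padding (3B); 4..8  width  (4B, 4-aligned); 8..12  pitch  (4B, 4-aligned); 12..13  mip_level  (1B, 1-aligned); 13..14  depth  (1B, 1-aligned); 14..16  -- tail padding (2B); sizeof = 16, alignof = 4
0..1  ack  (1B, 1-aligned)
1..10  seq  (9B, 1-aligned)
10..11  ttl  (1B, 1-aligned)
11..19  window  (8B, 1-aligned)
19..35  magic  (16B, 1-aligned)
35..39  src  (4B, 1-aligned)
39..40  port  (1B, 1-aligned)
sizeof = 40, alignof = 1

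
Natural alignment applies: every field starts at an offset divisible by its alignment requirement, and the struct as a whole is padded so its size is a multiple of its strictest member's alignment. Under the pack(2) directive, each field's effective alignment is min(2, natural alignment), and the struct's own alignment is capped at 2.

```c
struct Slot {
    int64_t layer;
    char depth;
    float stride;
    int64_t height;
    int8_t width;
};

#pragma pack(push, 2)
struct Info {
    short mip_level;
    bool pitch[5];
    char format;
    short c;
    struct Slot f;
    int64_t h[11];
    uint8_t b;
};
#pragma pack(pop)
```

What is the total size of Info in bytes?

Slot: @0: layer [8B, align 8] → 8; @8: depth [1B, align 1] → 9; +3 pad (align 4); @12: stride [4B, align 4] → 16; @16: height [8B, align 8] → 24; @24: width [1B, align 1] → 25; +7 tail pad (align 8); size 32, align 8
@0: mip_level [2B, align 2] → 2
@2: pitch [5B, align 1] → 7
@7: format [1B, align 1] → 8
@8: c [2B, align 2] → 10
@10: f [32B, align 2] → 42
@42: h [88B, align 2] → 130
@130: b [1B, align 1] → 131
+1 tail pad (align 2)
size 132, align 2

132 bytes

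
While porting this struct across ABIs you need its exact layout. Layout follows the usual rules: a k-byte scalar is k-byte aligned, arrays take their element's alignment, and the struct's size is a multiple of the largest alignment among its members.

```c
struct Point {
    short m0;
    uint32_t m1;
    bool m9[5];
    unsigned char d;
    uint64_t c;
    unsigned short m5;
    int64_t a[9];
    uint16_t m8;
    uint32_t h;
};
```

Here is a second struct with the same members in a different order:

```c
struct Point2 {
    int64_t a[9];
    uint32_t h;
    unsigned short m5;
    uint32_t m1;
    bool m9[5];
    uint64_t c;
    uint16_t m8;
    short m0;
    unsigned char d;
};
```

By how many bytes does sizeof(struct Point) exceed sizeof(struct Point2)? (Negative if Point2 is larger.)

0

@0: m0 [2B, align 2] → 2
+2 pad (align 4)
@4: m1 [4B, align 4] → 8
@8: m9 [5B, align 1] → 13
@13: d [1B, align 1] → 14
+2 pad (align 8)
@16: c [8B, align 8] → 24
@24: m5 [2B, align 2] → 26
+6 pad (align 8)
@32: a [72B, align 8] → 104
@104: m8 [2B, align 2] → 106
+2 pad (align 4)
@108: h [4B, align 4] → 112
size 112, align 8
— Point2 —
@0: a [72B, align 8] → 72
@72: h [4B, align 4] → 76
@76: m5 [2B, align 2] → 78
+2 pad (align 4)
@80: m1 [4B, align 4] → 84
@84: m9 [5B, align 1] → 89
+7 pad (align 8)
@96: c [8B, align 8] → 104
@104: m8 [2B, align 2] → 106
@106: m0 [2B, align 2] → 108
@108: d [1B, align 1] → 109
+3 tail pad (align 8)
size 112, align 8
112 − 112 = 0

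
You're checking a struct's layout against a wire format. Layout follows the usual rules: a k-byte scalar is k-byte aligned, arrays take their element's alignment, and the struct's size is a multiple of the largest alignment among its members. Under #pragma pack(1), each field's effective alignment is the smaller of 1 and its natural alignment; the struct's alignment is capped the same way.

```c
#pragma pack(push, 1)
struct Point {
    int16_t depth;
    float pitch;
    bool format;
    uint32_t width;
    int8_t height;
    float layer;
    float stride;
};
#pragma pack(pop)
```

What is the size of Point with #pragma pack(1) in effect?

depth at 0 (size 2, align 1) → ends 2
pitch at 2 (size 4, align 1) → ends 6
format at 6 (size 1, align 1) → ends 7
width at 7 (size 4, align 1) → ends 11
height at 11 (size 1, align 1) → ends 12
layer at 12 (size 4, align 1) → ends 16
stride at 16 (size 4, align 1) → ends 20
total 20 bytes, alignment 1

20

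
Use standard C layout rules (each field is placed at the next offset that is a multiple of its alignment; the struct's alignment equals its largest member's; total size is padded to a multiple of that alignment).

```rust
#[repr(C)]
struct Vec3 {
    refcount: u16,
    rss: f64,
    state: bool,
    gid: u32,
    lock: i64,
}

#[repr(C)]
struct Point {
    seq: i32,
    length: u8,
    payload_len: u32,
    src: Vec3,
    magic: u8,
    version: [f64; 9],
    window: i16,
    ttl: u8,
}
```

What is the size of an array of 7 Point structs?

952

Vec3: refcount at 0 (size 2, align 2) → ends 2; pad 6 to align 8 for rss; rss at 8 (size 8, align 8) → ends 16; state at 16 (size 1, align 1) → ends 17; pad 3 to align 4 for gid; gid at 20 (size 4, align 4) → ends 24; lock at 24 (size 8, align 8) → ends 32; total 32 bytes, alignment 8
seq at 0 (size 4, align 4) → ends 4
length at 4 (size 1, align 1) → ends 5
pad 3 to align 4 for payload_len
payload_len at 8 (size 4, align 4) → ends 12
pad 4 to align 8 for src
src at 16 (size 32, align 8) → ends 48
magic at 48 (size 1, align 1) → ends 49
pad 7 to align 8 for version
version at 56 (size 72, align 8) → ends 128
window at 128 (size 2, align 2) → ends 130
ttl at 130 (size 1, align 1) → ends 131
tail pad 5 to reach multiple of 8
total 136 bytes, alignment 8
array of 7: 7 × 136 = 952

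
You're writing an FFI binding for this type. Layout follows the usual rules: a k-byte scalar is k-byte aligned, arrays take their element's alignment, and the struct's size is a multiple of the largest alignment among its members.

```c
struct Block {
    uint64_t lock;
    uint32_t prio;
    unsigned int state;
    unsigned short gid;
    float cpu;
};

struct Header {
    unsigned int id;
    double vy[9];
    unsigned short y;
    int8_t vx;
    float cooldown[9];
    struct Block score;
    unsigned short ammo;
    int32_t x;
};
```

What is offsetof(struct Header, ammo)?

144

Block: 0..8  lock  (8B, 8-aligned); 8..12  prio  (4B, 4-aligned); 12..16  state  (4B, 4-aligned); 16..18  gid  (2B, 2-aligned); 18..20  -- padding (2B); 20..24  cpu  (4B, 4-aligned); sizeof = 24, alignof = 8
0..4  id  (4B, 4-aligned)
4..8  -- padding (4B)
8..80  vy  (72B, 8-aligned)
80..82  y  (2B, 2-aligned)
82..83  vx  (1B, 1-aligned)
83..84  -- padding (1B)
84..120  cooldown  (36B, 4-aligned)
120..144  score  (24B, 8-aligned)
144..146  ammo  (2B, 2-aligned)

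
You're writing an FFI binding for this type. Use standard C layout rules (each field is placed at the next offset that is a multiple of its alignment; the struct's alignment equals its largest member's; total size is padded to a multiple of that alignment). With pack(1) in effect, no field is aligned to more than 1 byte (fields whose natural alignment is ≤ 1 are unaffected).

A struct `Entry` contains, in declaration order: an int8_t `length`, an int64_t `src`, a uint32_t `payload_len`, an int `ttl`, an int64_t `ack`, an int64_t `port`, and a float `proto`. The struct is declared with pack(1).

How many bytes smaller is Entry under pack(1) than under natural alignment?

natural layout:
  0..1  length  (1B, 1-aligned)
  1..8  -- padding (7B)
  8..16  src  (8B, 8-aligned)
  16..20  payload_len  (4B, 4-aligned)
  20..24  ttl  (4B, 4-aligned)
  24..32  ack  (8B, 8-aligned)
  32..40  port  (8B, 8-aligned)
  40..44  proto  (4B, 4-aligned)
  44..48  -- tail padding (4B)
  sizeof = 48, alignof = 8
packed(1) layout:
  0..1  length  (1B, 1-aligned)
  1..9  src  (8B, 1-aligned)
  9..13  payload_len  (4B, 1-aligned)
  13..17  ttl  (4B, 1-aligned)
  17..25  ack  (8B, 1-aligned)
  25..33  port  (8B, 1-aligned)
  33..37  proto  (4B, 1-aligned)
  sizeof = 37, alignof = 1
48 − 37 = 11

11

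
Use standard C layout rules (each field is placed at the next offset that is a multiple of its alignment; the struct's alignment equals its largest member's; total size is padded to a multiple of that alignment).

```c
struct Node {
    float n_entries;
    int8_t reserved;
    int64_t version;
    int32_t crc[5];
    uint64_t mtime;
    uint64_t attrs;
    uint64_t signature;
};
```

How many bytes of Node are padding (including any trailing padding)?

n_entries at 0 (size 4, align 4) → ends 4
reserved at 4 (size 1, align 1) → ends 5
pad 3 to align 8 for version
version at 8 (size 8, align 8) → ends 16
crc at 16 (size 20, align 4) → ends 36
pad 4 to align 8 for mtime
mtime at 40 (size 8, align 8) → ends 48
attrs at 48 (size 8, align 8) → ends 56
signature at 56 (size 8, align 8) → ends 64
total 64 bytes, alignment 8
data bytes 57, size 64 → padding 7

7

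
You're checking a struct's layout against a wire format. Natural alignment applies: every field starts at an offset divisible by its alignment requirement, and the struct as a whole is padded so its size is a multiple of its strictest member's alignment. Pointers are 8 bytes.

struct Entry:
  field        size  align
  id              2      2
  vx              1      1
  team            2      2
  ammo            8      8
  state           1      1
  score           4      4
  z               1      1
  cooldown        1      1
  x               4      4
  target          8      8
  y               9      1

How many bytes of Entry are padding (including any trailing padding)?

@0: id [2B, align 2] → 2
@2: vx [1B, align 1] → 3
+1 pad (align 2)
@4: team [2B, align 2] → 6
+2 pad (align 8)
@8: ammo [8B, align 8] → 16
@16: state [1B, align 1] → 17
+3 pad (align 4)
@20: score [4B, align 4] → 24
@24: z [1B, align 1] → 25
@25: cooldown [1B, align 1] → 26
+2 pad (align 4)
@28: x [4B, align 4] → 32
@32: target [8B, align 8] → 40
@40: y [9B, align 1] → 49
+7 tail pad (align 8)
size 56, align 8
data bytes 41, size 56 → padding 15

15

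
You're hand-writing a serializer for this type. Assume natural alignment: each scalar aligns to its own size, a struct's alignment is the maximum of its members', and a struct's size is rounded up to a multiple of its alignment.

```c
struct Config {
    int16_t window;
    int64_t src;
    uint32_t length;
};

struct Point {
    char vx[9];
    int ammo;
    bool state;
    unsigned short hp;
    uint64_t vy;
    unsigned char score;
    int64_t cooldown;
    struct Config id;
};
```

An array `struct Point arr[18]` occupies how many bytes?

1296

Config: 0..2  window  (2B, 2-aligned); 2..8  -- padding (6B); 8..16  src  (8B, 8-aligned); 16..20  length  (4B, 4-aligned); 20..24  -- tail padding (4B); sizeof = 24, alignof = 8
0..9  vx  (9B, 1-aligned)
9..12  -- padding (3B)
12..16  ammo  (4B, 4-aligned)
16..17  state  (1B, 1-aligned)
17..18  -- padding (1B)
18..20  hp  (2B, 2-aligned)
20..24  -- padding (4B)
24..32  vy  (8B, 8-aligned)
32..33  score  (1B, 1-aligned)
33..40  -- padding (7B)
40..48  cooldown  (8B, 8-aligned)
48..72  id  (24B, 8-aligned)
sizeof = 72, alignof = 8
array of 18: 18 × 72 = 1296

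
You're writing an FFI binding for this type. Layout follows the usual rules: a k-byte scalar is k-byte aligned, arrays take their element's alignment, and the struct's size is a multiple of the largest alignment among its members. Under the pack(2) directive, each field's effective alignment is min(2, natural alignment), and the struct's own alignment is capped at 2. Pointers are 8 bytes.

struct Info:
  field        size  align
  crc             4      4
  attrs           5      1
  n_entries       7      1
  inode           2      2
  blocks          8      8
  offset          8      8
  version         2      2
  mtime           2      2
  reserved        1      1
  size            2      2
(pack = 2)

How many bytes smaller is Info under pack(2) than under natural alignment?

6

natural layout:
  0..4  crc  (4B, 4-aligned)
  4..9  attrs  (5B, 1-aligned)
  9..16  n_entries  (7B, 1-aligned)
  16..18  inode  (2B, 2-aligned)
  18..24  -- padding (6B)
  24..32  blocks  (8B, 8-aligned)
  32..40  offset  (8B, 8-aligned)
  40..42  version  (2B, 2-aligned)
  42..44  mtime  (2B, 2-aligned)
  44..45  reserved  (1B, 1-aligned)
  45..46  -- padding (1B)
  46..48  size  (2B, 2-aligned)
  sizeof = 48, alignof = 8
packed(2) layout:
  0..4  crc  (4B, 2-aligned)
  4..9  attrs  (5B, 1-aligned)
  9..16  n_entries  (7B, 1-aligned)
  16..18  inode  (2B, 2-aligned)
  18..26  blocks  (8B, 2-aligned)
  26..34  offset  (8B, 2-aligned)
  34..36  version  (2B, 2-aligned)
  36..38  mtime  (2B, 2-aligned)
  38..39  reserved  (1B, 1-aligned)
  39..40  -- padding (1B)
  40..42  size  (2B, 2-aligned)
  sizeof = 42, alignof = 2
48 − 42 = 6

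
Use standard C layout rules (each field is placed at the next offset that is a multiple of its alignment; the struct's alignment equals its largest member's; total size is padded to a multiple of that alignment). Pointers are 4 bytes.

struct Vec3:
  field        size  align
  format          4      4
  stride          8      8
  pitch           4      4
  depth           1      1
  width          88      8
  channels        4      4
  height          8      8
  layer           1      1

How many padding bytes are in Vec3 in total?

format at 0 (size 4, align 4) → ends 4
pad 4 to align 8 for stride
stride at 8 (size 8, align 8) → ends 16
pitch at 16 (size 4, align 4) → ends 20
depth at 20 (size 1, align 1) → ends 21
pad 3 to align 8 for width
width at 24 (size 88, align 8) → ends 112
channels at 112 (size 4, align 4) → ends 116
pad 4 to align 8 for height
height at 120 (size 8, align 8) → ends 128
layer at 128 (size 1, align 1) → ends 129
tail pad 7 to reach multiple of 8
total 136 bytes, alignment 8
data bytes 118, size 136 → padding 18

18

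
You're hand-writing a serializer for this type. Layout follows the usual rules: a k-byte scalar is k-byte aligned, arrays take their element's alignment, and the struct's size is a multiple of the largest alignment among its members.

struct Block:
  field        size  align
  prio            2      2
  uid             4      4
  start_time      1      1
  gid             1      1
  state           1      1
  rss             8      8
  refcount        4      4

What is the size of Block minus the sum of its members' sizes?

0..2  prio  (2B, 2-aligned)
2..4  -- padding (2B)
4..8  uid  (4B, 4-aligned)
8..9  start_time  (1B, 1-aligned)
9..10  gid  (1B, 1-aligned)
10..11  state  (1B, 1-aligned)
11..16  -- padding (5B)
16..24  rss  (8B, 8-aligned)
24..28  refcount  (4B, 4-aligned)
28..32  -- tail padding (4B)
sizeof = 32, alignof = 8
data bytes 21, size 32 → padding 11

11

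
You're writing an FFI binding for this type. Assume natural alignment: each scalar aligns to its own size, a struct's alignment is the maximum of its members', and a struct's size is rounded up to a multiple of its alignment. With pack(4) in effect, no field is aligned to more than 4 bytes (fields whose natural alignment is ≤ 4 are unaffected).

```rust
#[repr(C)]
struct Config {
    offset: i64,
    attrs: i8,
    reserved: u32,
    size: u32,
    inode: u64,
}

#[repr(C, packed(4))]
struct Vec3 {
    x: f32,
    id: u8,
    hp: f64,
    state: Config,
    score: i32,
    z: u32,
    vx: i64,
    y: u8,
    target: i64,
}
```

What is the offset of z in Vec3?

52

Config: @0: offset [8B, align 8] → 8; @8: attrs [1B, align 1] → 9; +3 pad (align 4); @12: reserved [4B, align 4] → 16; @16: size [4B, align 4] → 20; +4 pad (align 8); @24: inode [8B, align 8] → 32; size 32, align 8
@0: x [4B, align 4] → 4
@4: id [1B, align 1] → 5
+3 pad (align 4)
@8: hp [8B, align 4] → 16
@16: state [32B, align 4] → 48
@48: score [4B, align 4] → 52
@52: z [4B, align 4] → 56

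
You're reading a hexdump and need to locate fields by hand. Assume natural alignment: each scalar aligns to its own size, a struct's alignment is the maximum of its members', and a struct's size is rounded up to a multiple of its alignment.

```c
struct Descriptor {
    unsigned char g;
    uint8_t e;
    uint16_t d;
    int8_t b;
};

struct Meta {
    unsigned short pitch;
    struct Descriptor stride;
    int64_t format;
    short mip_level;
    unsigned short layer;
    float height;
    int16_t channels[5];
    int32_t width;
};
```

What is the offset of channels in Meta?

24

Descriptor: 0..1  g  (1B, 1-aligned); 1..2  e  (1B, 1-aligned); 2..4  d  (2B, 2-aligned); 4..5  b  (1B, 1-aligned); 5..6  -- tail padding (1B); sizeof = 6, alignof = 2
0..2  pitch  (2B, 2-aligned)
2..8  stride  (6B, 2-aligned)
8..16  format  (8B, 8-aligned)
16..18  mip_level  (2B, 2-aligned)
18..20  layer  (2B, 2-aligned)
20..24  height  (4B, 4-aligned)
24..34  channels  (10B, 2-aligned)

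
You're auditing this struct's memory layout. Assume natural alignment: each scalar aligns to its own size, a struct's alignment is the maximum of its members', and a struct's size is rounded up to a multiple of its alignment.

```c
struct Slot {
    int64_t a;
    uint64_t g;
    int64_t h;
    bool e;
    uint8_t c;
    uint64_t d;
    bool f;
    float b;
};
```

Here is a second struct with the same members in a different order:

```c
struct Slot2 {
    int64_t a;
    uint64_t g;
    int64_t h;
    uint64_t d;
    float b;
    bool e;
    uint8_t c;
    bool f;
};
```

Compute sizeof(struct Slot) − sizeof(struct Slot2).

8

@0: a [8B, align 8] → 8
@8: g [8B, align 8] → 16
@16: h [8B, align 8] → 24
@24: e [1B, align 1] → 25
@25: c [1B, align 1] → 26
+6 pad (align 8)
@32: d [8B, align 8] → 40
@40: f [1B, align 1] → 41
+3 pad (align 4)
@44: b [4B, align 4] → 48
size 48, align 8
— Slot2 —
@0: a [8B, align 8] → 8
@8: g [8B, align 8] → 16
@16: h [8B, align 8] → 24
@24: d [8B, align 8] → 32
@32: b [4B, align 4] → 36
@36: e [1B, align 1] → 37
@37: c [1B, align 1] → 38
@38: f [1B, align 1] → 39
+1 tail pad (align 8)
size 40, align 8
48 − 40 = 8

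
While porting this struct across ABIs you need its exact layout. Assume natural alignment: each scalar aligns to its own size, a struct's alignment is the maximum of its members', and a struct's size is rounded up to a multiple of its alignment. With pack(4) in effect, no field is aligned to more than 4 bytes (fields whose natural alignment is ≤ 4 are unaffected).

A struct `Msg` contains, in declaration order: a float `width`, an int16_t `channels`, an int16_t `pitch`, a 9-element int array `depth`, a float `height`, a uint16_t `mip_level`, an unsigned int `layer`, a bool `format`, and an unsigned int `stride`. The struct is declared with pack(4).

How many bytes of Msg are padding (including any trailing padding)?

@0: width [4B, align 4] → 4
@4: channels [2B, align 2] → 6
@6: pitch [2B, align 2] → 8
@8: depth [36B, align 4] → 44
@44: height [4B, align 4] → 48
@48: mip_level [2B, align 2] → 50
+2 pad (align 4)
@52: layer [4B, align 4] → 56
@56: format [1B, align 1] → 57
+3 pad (align 4)
@60: stride [4B, align 4] → 64
size 64, align 4
data bytes 59, size 64 → padding 5

5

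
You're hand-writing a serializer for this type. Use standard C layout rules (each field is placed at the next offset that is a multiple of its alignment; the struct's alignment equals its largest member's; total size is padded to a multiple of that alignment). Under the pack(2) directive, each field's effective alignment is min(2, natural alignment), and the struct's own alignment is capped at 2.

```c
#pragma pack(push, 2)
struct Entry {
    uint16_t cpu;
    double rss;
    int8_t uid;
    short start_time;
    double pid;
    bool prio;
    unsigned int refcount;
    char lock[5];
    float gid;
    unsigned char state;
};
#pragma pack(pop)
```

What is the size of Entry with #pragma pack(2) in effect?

0..2  cpu  (2B, 2-aligned)
2..10  rss  (8B, 2-aligned)
10..11  uid  (1B, 1-aligned)
11..12  -- padding (1B)
12..14  start_time  (2B, 2-aligned)
14..22  pid  (8B, 2-aligned)
22..23  prio  (1B, 1-aligned)
23..24  -- padding (1B)
24..28  refcount  (4B, 2-aligned)
28..33  lock  (5B, 1-aligned)
33..34  -- padding (1B)
34..38  gid  (4B, 2-aligned)
38..39  state  (1B, 1-aligned)
39..40  -- tail padding (1B)
sizeof = 40, alignof = 2

40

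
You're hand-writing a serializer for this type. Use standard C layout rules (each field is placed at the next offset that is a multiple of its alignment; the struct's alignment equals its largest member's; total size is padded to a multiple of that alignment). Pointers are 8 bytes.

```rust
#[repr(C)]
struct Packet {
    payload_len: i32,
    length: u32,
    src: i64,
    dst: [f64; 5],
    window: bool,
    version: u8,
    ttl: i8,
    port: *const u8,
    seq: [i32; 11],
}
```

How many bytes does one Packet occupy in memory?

@0: payload_len [4B, align 4] → 4
@4: length [4B, align 4] → 8
@8: src [8B, align 8] → 16
@16: dst [40B, align 8] → 56
@56: window [1B, align 1] → 57
@57: version [1B, align 1] → 58
@58: ttl [1B, align 1] → 59
+5 pad (align 8)
@64: port [8B, align 8] → 72
@72: seq [44B, align 4] → 116
+4 tail pad (align 8)
size 120, align 8

120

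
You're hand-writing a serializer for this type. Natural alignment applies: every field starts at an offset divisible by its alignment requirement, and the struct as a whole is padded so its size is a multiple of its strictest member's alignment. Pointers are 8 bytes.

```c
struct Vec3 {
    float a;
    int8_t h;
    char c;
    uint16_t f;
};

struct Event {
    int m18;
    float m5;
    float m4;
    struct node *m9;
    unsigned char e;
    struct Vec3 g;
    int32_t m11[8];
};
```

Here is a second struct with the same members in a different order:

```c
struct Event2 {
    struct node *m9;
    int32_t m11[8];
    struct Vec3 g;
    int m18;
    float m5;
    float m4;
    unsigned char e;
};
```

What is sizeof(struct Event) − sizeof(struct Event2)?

8

Vec3: a at 0 (size 4, align 4) → ends 4; h at 4 (size 1, align 1) → ends 5; c at 5 (size 1, align 1) → ends 6; f at 6 (size 2, align 2) → ends 8; total 8 bytes, alignment 4
m18 at 0 (size 4, align 4) → ends 4
m5 at 4 (size 4, align 4) → ends 8
m4 at 8 (size 4, align 4) → ends 12
pad 4 to align 8 for m9
m9 at 16 (size 8, align 8) → ends 24
e at 24 (size 1, align 1) → ends 25
pad 3 to align 4 for g
g at 28 (size 8, align 4) → ends 36
m11 at 36 (size 32, align 4) → ends 68
tail pad 4 to reach multiple of 8
total 72 bytes, alignment 8
— Event2 —
m9 at 0 (size 8, align 8) → ends 8
m11 at 8 (size 32, align 4) → ends 40
g at 40 (size 8, align 4) → ends 48
m18 at 48 (size 4, align 4) → ends 52
m5 at 52 (size 4, align 4) → ends 56
m4 at 56 (size 4, align 4) → ends 60
e at 60 (size 1, align 1) → ends 61
tail pad 3 to reach multiple of 8
total 64 bytes, alignment 8
72 − 64 = 8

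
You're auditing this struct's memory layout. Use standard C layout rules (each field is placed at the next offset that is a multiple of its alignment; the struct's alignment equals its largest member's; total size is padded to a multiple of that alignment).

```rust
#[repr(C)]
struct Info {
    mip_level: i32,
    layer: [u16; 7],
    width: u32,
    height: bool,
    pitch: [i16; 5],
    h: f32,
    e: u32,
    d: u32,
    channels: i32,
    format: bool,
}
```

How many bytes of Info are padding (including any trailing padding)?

6

@0: mip_level [4B, align 4] → 4
@4: layer [14B, align 2] → 18
+2 pad (align 4)
@20: width [4B, align 4] → 24
@24: height [1B, align 1] → 25
+1 pad (align 2)
@26: pitch [10B, align 2] → 36
@36: h [4B, align 4] → 40
@40: e [4B, align 4] → 44
@44: d [4B, align 4] → 48
@48: channels [4B, align 4] → 52
@52: format [1B, align 1] → 53
+3 tail pad (align 4)
size 56, align 4
data bytes 50, size 56 → padding 6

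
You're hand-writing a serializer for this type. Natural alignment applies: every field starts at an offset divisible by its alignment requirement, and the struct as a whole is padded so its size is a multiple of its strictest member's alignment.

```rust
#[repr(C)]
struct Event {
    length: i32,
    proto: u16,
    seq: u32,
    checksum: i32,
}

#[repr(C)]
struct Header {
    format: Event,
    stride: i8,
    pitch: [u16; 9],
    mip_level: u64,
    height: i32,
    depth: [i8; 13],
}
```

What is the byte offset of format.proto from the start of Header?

Event: @0: length [4B, align 4] → 4; @4: proto [2B, align 2] → 6; +2 pad (align 4); @8: seq [4B, align 4] → 12; @12: checksum [4B, align 4] → 16; size 16, align 4
@0: format [16B, align 4] → 16
within Event: proto at 4
0 + 4 = 4

4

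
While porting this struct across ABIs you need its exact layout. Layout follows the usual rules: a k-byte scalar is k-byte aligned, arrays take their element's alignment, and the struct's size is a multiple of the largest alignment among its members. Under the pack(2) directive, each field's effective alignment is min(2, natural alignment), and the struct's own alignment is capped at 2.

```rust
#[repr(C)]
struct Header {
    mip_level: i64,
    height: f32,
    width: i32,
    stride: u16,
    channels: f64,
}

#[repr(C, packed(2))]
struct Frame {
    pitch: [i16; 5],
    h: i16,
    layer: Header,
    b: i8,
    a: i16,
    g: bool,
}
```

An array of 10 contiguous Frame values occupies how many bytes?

Header: @0: mip_level [8B, align 8] → 8; @8: height [4B, align 4] → 12; @12: width [4B, align 4] → 16; @16: stride [2B, align 2] → 18; +6 pad (align 8); @24: channels [8B, align 8] → 32; size 32, align 8
@0: pitch [10B, align 2] → 10
@10: h [2B, align 2] → 12
@12: layer [32B, align 2] → 44
@44: b [1B, align 1] → 45
+1 pad (align 2)
@46: a [2B, align 2] → 48
@48: g [1B, align 1] → 49
+1 tail pad (align 2)
size 50, align 2
array of 10: 10 × 50 = 500

500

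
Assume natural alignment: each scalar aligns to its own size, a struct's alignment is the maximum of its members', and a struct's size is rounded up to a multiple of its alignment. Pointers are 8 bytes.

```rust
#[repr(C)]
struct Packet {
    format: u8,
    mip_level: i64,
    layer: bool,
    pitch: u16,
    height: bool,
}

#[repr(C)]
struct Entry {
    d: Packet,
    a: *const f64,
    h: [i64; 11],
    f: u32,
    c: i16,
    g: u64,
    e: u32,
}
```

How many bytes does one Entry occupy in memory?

Packet: 0..1  format  (1B, 1-aligned); 1..8  -- padding (7B); 8..16  mip_level  (8B, 8-aligned); 16..17  layer  (1B, 1-aligned); 17..18  -- padding (1B); 18..20  pitch  (2B, 2-aligned); 20..21  height  (1B, 1-aligned); 21..24  -- tail padding (3B); sizeof = 24, alignof = 8
0..24  d  (24B, 8-aligned)
24..32  a  (8B, 8-aligned)
32..120  h  (88B, 8-aligned)
120..124  f  (4B, 4-aligned)
124..126  c  (2B, 2-aligned)
126..128  -- padding (2B)
128..136  g  (8B, 8-aligned)
136..140  e  (4B, 4-aligned)
140..144  -- tail padding (4B)
sizeof = 144, alignof = 8

144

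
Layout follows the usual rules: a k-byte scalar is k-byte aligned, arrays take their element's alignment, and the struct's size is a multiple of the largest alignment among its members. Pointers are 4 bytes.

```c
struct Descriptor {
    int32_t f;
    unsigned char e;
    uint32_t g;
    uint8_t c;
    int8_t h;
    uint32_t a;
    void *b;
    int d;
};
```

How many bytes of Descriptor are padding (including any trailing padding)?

5

f at 0 (size 4, align 4) → ends 4
e at 4 (size 1, align 1) → ends 5
pad 3 to align 4 for g
g at 8 (size 4, align 4) → ends 12
c at 12 (size 1, align 1) → ends 13
h at 13 (size 1, align 1) → ends 14
pad 2 to align 4 for a
a at 16 (size 4, align 4) → ends 20
b at 20 (size 4, align 4) → ends 24
d at 24 (size 4, align 4) → ends 28
total 28 bytes, alignment 4
data bytes 23, size 28 → padding 5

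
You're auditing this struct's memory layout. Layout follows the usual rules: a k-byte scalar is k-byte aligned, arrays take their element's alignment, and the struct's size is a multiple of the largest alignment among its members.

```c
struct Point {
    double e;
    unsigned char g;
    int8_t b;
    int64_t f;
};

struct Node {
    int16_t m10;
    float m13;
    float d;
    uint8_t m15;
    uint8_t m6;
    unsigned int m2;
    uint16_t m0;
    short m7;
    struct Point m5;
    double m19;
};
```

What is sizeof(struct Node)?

Point: 0..8  e  (8B, 8-aligned); 8..9  g  (1B, 1-aligned); 9..10  b  (1B, 1-aligned); 10..16  -- padding (6B); 16..24  f  (8B, 8-aligned); sizeof = 24, alignof = 8
0..2  m10  (2B, 2-aligned)
2..4  -- padding (2B)
4..8  m13  (4B, 4-aligned)
8..12  d  (4B, 4-aligned)
12..13  m15  (1B, 1-aligned)
13..14  m6  (1B, 1-aligned)
14..16  -- padding (2B)
16..20  m2  (4B, 4-aligned)
20..22  m0  (2B, 2-aligned)
22..24  m7  (2B, 2-aligned)
24..48  m5  (24B, 8-aligned)
48..56  m19  (8B, 8-aligned)
sizeof = 56, alignof = 8

56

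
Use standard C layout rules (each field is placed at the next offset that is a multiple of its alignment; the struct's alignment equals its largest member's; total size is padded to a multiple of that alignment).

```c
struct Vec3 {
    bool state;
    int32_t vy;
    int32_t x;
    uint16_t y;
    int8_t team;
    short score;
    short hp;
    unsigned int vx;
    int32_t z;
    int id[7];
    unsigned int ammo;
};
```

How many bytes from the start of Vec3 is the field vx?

20

state at 0 (size 1, align 1) → ends 1
pad 3 to align 4 for vy
vy at 4 (size 4, align 4) → ends 8
x at 8 (size 4, align 4) → ends 12
y at 12 (size 2, align 2) → ends 14
team at 14 (size 1, align 1) → ends 15
pad 1 to align 2 for score
score at 16 (size 2, align 2) → ends 18
hp at 18 (size 2, align 2) → ends 20
vx at 20 (size 4, align 4) → ends 24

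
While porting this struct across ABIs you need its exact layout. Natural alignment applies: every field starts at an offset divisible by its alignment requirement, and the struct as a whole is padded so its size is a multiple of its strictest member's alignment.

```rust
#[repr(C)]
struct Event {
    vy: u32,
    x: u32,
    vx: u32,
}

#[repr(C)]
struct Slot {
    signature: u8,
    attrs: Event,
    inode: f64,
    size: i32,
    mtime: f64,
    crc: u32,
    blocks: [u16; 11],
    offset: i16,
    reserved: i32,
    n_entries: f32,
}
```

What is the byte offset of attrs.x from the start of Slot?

Event: @0: vy [4B, align 4] → 4; @4: x [4B, align 4] → 8; @8: vx [4B, align 4] → 12; size 12, align 4
@0: signature [1B, align 1] → 1
+3 pad (align 4)
@4: attrs [12B, align 4] → 16
within Event: x at 4
4 + 4 = 8

8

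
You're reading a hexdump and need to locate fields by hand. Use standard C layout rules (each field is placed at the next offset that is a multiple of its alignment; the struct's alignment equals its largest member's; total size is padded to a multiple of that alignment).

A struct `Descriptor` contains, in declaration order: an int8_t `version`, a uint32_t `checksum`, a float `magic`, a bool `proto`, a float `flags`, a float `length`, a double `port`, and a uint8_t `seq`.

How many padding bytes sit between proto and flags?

version at 0 (size 1, align 1) → ends 1
pad 3 to align 4 for checksum
checksum at 4 (size 4, align 4) → ends 8
magic at 8 (size 4, align 4) → ends 12
proto at 12 (size 1, align 1) → ends 13
pad 3 to align 4 for flags
flags at 16 (size 4, align 4) → ends 20

3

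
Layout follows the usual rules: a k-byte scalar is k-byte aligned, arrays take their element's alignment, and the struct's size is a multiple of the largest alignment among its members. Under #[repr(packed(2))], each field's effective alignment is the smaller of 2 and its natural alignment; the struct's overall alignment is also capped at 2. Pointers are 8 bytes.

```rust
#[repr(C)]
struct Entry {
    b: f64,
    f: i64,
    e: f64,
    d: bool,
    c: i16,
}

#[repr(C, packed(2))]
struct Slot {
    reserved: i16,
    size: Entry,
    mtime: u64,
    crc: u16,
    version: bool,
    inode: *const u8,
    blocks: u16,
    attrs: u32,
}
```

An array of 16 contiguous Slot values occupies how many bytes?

Entry: @0: b [8B, align 8] → 8; @8: f [8B, align 8] → 16; @16: e [8B, align 8] → 24; @24: d [1B, align 1] → 25; +1 pad (align 2); @26: c [2B, align 2] → 28; +4 tail pad (align 8); size 32, align 8
@0: reserved [2B, align 2] → 2
@2: size [32B, align 2] → 34
@34: mtime [8B, align 2] → 42
@42: crc [2B, align 2] → 44
@44: version [1B, align 1] → 45
+1 pad (align 2)
@46: inode [8B, align 2] → 54
@54: blocks [2B, align 2] → 56
@56: attrs [4B, align 2] → 60
size 60, align 2
array of 16: 16 × 60 = 960

960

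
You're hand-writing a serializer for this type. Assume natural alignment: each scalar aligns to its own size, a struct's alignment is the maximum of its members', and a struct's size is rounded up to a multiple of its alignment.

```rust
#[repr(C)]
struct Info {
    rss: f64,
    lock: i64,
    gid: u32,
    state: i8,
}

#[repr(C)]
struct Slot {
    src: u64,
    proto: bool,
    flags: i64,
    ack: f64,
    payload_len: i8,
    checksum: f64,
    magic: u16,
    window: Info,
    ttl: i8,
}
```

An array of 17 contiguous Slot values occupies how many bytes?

1496

Info: @0: rss [8B, align 8] → 8; @8: lock [8B, align 8] → 16; @16: gid [4B, align 4] → 20; @20: state [1B, align 1] → 21; +3 tail pad (align 8); size 24, align 8
@0: src [8B, align 8] → 8
@8: proto [1B, align 1] → 9
+7 pad (align 8)
@16: flags [8B, align 8] → 24
@24: ack [8B, align 8] → 32
@32: payload_len [1B, align 1] → 33
+7 pad (align 8)
@40: checksum [8B, align 8] → 48
@48: magic [2B, align 2] → 50
+6 pad (align 8)
@56: window [24B, align 8] → 80
@80: ttl [1B, align 1] → 81
+7 tail pad (align 8)
size 88, align 8
array of 17: 17 × 88 = 1496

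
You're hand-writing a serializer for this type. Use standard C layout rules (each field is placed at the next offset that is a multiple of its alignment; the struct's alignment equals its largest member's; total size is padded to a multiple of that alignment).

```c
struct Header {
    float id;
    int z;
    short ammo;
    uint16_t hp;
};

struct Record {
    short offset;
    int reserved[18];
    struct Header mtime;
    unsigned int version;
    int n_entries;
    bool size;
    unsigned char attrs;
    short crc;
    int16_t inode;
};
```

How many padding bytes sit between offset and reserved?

Header: id at 0 (size 4, align 4) → ends 4; z at 4 (size 4, align 4) → ends 8; ammo at 8 (size 2, align 2) → ends 10; hp at 10 (size 2, align 2) → ends 12; total 12 bytes, alignment 4
offset at 0 (size 2, align 2) → ends 2
pad 2 to align 4 for reserved
reserved at 4 (size 72, align 4) → ends 76

2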